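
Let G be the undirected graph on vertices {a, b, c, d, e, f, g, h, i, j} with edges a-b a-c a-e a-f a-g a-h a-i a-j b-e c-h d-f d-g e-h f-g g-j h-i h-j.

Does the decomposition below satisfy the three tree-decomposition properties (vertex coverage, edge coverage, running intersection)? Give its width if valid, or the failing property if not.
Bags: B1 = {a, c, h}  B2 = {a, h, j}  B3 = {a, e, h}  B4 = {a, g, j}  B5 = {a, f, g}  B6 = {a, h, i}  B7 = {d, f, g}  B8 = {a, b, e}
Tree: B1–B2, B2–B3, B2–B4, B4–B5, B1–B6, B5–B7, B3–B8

Checking the three conditions: (i) the bags cover all of {a, b, c, d, e, f, g, h, i, j}; (ii) for each edge, some bag contains both endpoints; (iii) the bags containing any fixed vertex form a subtree. All hold, so the decomposition is valid with width 3 − 1 = 2.

Yes; width 2.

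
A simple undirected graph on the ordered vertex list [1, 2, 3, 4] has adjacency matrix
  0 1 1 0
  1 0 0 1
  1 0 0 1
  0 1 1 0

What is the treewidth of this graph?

A width-2 tree decomposition is:
Bags: B1 = {1, 2, 3}  B2 = {2, 3, 4}
Tree: B1–B2
The largest bag has 3 vertices, giving width 2; this decomposition certifies tw(G) ≤ 2. The edges 2–1–3–4–2 form a cycle, so G is not a tree and its treewidth is at least 2. The upper and lower bounds meet at 2, so that is the treewidth.

2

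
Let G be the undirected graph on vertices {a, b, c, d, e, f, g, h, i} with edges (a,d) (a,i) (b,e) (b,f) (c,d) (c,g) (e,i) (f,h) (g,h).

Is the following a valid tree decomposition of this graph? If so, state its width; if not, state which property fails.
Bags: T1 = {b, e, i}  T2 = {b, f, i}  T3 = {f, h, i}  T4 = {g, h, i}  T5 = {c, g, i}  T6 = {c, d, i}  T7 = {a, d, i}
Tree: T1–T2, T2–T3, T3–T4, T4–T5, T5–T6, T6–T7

Yes; width 2.

Vertex coverage: the bags together contain {a, b, c, d, e, f, g, h, i}, the full vertex set. Edge coverage: each edge of G has both endpoints in at least one bag. Running intersection: for every vertex, the bags containing it form a connected subtree. All three properties hold, so this is a valid tree decomposition of width max|bag| − 1 = 2, and hence tw(G) ≤ 2.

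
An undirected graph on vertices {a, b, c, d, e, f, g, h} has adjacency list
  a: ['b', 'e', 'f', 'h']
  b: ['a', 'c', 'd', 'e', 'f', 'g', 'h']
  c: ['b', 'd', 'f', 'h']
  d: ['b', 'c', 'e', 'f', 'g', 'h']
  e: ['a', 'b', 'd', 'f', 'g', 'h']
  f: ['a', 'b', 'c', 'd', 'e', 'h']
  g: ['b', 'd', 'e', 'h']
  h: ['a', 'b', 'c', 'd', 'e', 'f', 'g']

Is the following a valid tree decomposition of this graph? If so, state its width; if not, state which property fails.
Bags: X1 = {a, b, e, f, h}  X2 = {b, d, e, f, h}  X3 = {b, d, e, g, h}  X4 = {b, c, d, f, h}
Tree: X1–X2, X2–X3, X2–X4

Checking the three conditions: (i) the bags cover all of {a, b, c, d, e, f, g, h}; (ii) for each edge, some bag contains both endpoints; (iii) the bags containing any fixed vertex form a subtree. All hold, so the decomposition is valid with width 5 − 1 = 4.

Yes; width 4.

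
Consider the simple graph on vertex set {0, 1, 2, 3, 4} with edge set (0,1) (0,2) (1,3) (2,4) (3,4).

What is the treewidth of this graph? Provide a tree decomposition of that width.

The largest bag has 3 vertices, giving width 2; this decomposition certifies tw(G) ≤ 2. Since 4–3–1–0–2–4 is a cycle in G, G is not acyclic. Forests are exactly the graphs of treewidth ≤ 1, so tw(G) ≥ 2. Therefore the treewidth is 2.

Treewidth 2.
One optimal decomposition is:
Bags: B1 = {1, 3, 4}  B2 = {0, 1, 4}  B3 = {0, 2, 4}
Tree: B1–B2, B2–B3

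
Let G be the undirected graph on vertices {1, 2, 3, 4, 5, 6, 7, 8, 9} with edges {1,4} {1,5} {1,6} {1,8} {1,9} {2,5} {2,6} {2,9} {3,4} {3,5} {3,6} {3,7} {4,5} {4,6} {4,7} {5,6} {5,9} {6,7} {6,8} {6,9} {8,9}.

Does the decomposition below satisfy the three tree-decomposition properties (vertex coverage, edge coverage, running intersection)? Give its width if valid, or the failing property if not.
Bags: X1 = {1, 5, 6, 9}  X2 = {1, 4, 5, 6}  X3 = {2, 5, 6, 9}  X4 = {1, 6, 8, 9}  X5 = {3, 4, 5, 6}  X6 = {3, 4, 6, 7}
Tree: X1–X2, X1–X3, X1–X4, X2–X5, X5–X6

Checking the three conditions: (i) the bags cover all of {1, 2, 3, 4, 5, 6, 7, 8, 9}; (ii) for each edge, some bag contains both endpoints; (iii) the bags containing any fixed vertex form a subtree. All hold, so the decomposition is valid with width 4 − 1 = 3.

Yes; width 3.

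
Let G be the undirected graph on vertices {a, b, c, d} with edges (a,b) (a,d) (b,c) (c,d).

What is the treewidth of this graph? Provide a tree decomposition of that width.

Treewidth 2.
One optimal decomposition is:
Bags: B1 = {a, c, d}  B2 = {a, b, c}
Tree: B1–B2

The largest bag has 3 vertices, giving width 2; this decomposition certifies tw(G) ≤ 2. The edges c–d–a–b–c form a cycle, so G is not a tree and its treewidth is at least 2. Therefore the treewidth is 2.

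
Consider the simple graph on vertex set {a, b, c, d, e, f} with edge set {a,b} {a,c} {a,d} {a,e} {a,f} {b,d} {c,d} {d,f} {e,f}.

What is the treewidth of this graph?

2

A width-2 tree decomposition is:
Bags: B1 = {a, d, f}  B2 = {a, b, d}  B3 = {a, c, d}  B4 = {a, e, f}
Tree: B1–B2, B1–B3, B1–B4
Every bag has size at most 3, so the width is 3 − 1 = 2 and tw(G) ≤ 2. For the lower bound, the 3 vertices {a, c, d} are pairwise adjacent, and any tree decomposition puts a clique entirely inside one bag — forcing width ≥ 2. Combining the bounds, tw(G) = 2.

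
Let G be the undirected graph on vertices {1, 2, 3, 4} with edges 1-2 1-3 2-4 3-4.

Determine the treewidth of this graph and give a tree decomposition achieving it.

The largest bag has 3 vertices, giving width 2; this decomposition certifies tw(G) ≤ 2. Since 4–2–1–3–4 is a cycle in G, G is not acyclic. Forests are exactly the graphs of treewidth ≤ 1, so tw(G) ≥ 2. Hence tw(G) = 2 exactly.

Treewidth 2.
Bags: B1 = {1, 2, 4}  B2 = {1, 3, 4}
Tree: B1–B2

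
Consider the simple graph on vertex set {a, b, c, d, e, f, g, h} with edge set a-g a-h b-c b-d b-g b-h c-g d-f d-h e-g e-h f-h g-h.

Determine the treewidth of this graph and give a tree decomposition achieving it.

Treewidth 2.
One such decomposition:
Bags: B1 = {b, g, h}  B2 = {b, d, h}  B3 = {a, g, h}  B4 = {d, f, h}  B5 = {b, c, g}  B6 = {e, g, h}
Tree: B1–B2, B1–B3, B2–B4, B1–B5, B1–B6

The largest bag has 3 vertices, giving width 2; this decomposition certifies tw(G) ≤ 2. For the lower bound, the 3 vertices {d, f, h} are pairwise adjacent, and any tree decomposition puts a clique entirely inside one bag — forcing width ≥ 2. Hence tw(G) = 2 exactly.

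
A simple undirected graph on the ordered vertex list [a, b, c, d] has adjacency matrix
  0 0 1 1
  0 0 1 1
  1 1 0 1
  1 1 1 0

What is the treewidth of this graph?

A width-2 tree decomposition is:
Bags: B1 = {b, c, d}  B2 = {a, c, d}
Tree: B1–B2
Every bag has size at most 3, so the width is 3 − 1 = 2 and tw(G) ≤ 2. On the other hand G contains the 3-clique {a, c, d}. A clique must lie in a single bag of any decomposition, so no decomposition can have width below 2. The upper and lower bounds meet at 2, so that is the treewidth.

2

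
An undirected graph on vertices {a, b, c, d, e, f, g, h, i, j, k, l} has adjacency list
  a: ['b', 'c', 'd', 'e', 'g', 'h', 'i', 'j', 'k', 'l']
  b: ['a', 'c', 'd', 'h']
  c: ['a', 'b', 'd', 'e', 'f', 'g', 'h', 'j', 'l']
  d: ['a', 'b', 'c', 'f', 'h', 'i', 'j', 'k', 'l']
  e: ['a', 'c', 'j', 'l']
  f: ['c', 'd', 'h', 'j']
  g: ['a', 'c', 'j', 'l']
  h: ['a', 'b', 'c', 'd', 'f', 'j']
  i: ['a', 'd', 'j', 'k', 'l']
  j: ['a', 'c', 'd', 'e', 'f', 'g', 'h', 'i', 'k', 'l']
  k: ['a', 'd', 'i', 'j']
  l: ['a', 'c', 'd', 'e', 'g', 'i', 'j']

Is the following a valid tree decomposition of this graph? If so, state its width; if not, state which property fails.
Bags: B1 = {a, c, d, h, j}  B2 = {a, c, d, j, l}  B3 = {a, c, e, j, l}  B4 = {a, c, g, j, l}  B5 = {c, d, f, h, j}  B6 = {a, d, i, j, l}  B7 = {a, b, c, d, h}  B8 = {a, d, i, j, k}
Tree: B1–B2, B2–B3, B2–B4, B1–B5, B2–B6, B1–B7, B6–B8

Yes; width 4.

Vertex coverage: the bags together contain {a, b, c, d, e, f, g, h, i, j, k, l}, the full vertex set. Edge coverage: each edge of G has both endpoints in at least one bag. Running intersection: for every vertex, the bags containing it form a connected subtree. All three properties hold, so this is a valid tree decomposition of width max|bag| − 1 = 4, and hence tw(G) ≤ 4.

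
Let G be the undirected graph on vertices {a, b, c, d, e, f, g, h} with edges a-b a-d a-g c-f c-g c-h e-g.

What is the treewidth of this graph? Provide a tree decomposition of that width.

Each bag holds 2 vertices, so the decomposition has width 1, which upper-bounds the treewidth. G has an edge, so its treewidth is at least 1. The upper and lower bounds meet at 1, so that is the treewidth.

Treewidth 1.
One optimal decomposition is:
Bags: B1 = {a, g}  B2 = {c, g}  B3 = {c, h}  B4 = {a, d}  B5 = {c, f}  B6 = {a, b}  B7 = {e, g}
Tree: B1–B2, B2–B3, B1–B4, B2–B5, B1–B6, B2–B7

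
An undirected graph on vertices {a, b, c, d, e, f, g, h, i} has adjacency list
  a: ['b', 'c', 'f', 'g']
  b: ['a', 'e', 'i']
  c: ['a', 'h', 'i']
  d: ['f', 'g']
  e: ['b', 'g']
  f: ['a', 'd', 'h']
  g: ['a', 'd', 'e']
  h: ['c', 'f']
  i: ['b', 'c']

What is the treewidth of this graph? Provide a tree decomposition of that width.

Each bag holds 4 vertices, so the decomposition has width 3, which upper-bounds the treewidth. For the lower bound: the 4 vertex sets {b,e,i}, {g}, {a}, {c,d,f,h} are disjoint, each induces a connected subgraph, and every pair is joined by at least one edge of G. Contracting each set to a single vertex therefore yields K_{4} as a minor, and since treewidth is minor-monotone, tw(G) ≥ tw(K_{4}) = 3. The upper and lower bounds meet at 3, so that is the treewidth.

Treewidth 3.
One such decomposition:
Bags: B1 = {b, e, g, i}  B2 = {a, b, g, i}  B3 = {a, c, g, i}  B4 = {a, c, d, g}  B5 = {a, c, d, f}  B6 = {c, d, f, h}
Tree: B1–B2, B2–B3, B3–B4, B4–B5, B5–B6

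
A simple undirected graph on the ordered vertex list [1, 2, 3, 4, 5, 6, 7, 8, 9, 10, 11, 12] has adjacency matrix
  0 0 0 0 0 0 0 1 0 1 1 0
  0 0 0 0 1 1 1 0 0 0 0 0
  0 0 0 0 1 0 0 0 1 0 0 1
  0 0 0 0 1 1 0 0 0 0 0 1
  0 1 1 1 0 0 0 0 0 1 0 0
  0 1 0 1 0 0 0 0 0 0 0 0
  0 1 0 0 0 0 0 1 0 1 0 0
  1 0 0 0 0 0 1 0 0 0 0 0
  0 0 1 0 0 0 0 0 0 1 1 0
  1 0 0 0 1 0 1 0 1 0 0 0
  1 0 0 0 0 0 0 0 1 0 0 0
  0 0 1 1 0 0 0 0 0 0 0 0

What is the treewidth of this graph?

A width-3 tree decomposition is:
Bags: B1 = {2, 4, 6, 12}  B2 = {2, 4, 5, 12}  B3 = {2, 3, 5, 12}  B4 = {2, 3, 5, 7}  B5 = {3, 5, 7, 10}  B6 = {3, 7, 9, 10}  B7 = {7, 8, 9, 10}  B8 = {1, 8, 9, 10}  B9 = {1, 8, 9, 11}
Tree: B1–B2, B2–B3, B3–B4, B4–B5, B5–B6, B6–B7, B7–B8, B8–B9
The largest bag has 4 vertices, giving width 3; this decomposition certifies tw(G) ≤ 3. For the lower bound: the 4 vertex sets {4,6,12}, {2}, {5}, {3,7,9,10} are disjoint, each induces a connected subgraph, and every pair is joined by at least one edge of G. Contracting each set to a single vertex therefore yields K_{4} as a minor, and since treewidth is minor-monotone, tw(G) ≥ tw(K_{4}) = 3. Hence tw(G) = 3 exactly.

3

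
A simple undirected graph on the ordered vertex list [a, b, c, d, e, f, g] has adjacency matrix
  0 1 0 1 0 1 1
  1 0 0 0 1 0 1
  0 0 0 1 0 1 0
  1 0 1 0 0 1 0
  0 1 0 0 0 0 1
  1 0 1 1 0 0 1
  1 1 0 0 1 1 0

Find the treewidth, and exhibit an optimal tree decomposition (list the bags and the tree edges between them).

Every bag has size at most 3, so the width is 3 − 1 = 2 and tw(G) ≤ 2. On the other hand G contains the 3-clique {b, e, g}. A clique must lie in a single bag of any decomposition, so no decomposition can have width below 2. Combining the bounds, tw(G) = 2.

Treewidth 2.
Bags: B1 = {a, b, g}  B2 = {a, f, g}  B3 = {a, d, f}  B4 = {b, e, g}  B5 = {c, d, f}
Tree: B1–B2, B2–B3, B1–B4, B3–B5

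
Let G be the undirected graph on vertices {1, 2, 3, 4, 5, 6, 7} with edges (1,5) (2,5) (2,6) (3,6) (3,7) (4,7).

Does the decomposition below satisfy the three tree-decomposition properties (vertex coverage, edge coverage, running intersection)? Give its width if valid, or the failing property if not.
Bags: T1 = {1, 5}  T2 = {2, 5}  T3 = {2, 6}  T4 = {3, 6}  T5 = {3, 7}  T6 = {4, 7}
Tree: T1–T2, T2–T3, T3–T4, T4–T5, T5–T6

Vertex coverage: the bags together contain {1, 2, 3, 4, 5, 6, 7}, the full vertex set. Edge coverage: each edge of G has both endpoints in at least one bag. Running intersection: for every vertex, the bags containing it form a connected subtree. All three properties hold, so this is a valid tree decomposition of width max|bag| − 1 = 1, and hence tw(G) ≤ 1.

Yes; width 1.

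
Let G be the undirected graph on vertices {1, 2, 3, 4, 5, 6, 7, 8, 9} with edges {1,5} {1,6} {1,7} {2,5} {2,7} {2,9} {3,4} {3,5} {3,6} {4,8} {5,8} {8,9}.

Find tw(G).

3

A width-3 tree decomposition is:
Bags: B1 = {1, 3, 6, 7}  B2 = {1, 3, 5, 7}  B3 = {2, 3, 5, 7}  B4 = {2, 3, 4, 5}  B5 = {2, 4, 5, 8}  B6 = {2, 4, 8, 9}
Tree: B1–B2, B2–B3, B3–B4, B4–B5, B5–B6
Every bag has size at most 4, so the width is 4 − 1 = 3 and tw(G) ≤ 3. For the lower bound: the 4 vertex sets {1,6,7}, {3}, {5}, {2,4,8,9} are disjoint, each induces a connected subgraph, and every pair is joined by at least one edge of G. Contracting each set to a single vertex therefore yields K_{4} as a minor, and since treewidth is minor-monotone, tw(G) ≥ tw(K_{4}) = 3. The upper and lower bounds meet at 3, so that is the treewidth.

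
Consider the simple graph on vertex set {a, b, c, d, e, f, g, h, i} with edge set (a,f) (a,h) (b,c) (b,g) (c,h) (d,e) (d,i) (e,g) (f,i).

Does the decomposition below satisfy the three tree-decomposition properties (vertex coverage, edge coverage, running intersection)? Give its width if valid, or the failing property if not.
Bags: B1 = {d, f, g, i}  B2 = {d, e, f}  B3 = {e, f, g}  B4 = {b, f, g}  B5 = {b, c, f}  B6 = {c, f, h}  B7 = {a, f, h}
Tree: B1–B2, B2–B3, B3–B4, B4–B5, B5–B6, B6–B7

A tree decomposition must satisfy three properties: every vertex lies in some bag; for every edge, both endpoints lie together in some bag; and for every vertex, the bags containing it form a connected subtree. Here bags containing vertex g are not connected in the tree, so the decomposition is invalid.

No — bags containing vertex g are not connected in the tree.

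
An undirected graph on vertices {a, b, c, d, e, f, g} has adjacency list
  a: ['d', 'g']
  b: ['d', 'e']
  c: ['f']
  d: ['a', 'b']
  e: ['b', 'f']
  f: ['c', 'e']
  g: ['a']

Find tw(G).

1

A width-1 tree decomposition is:
Bags: B1 = {c, f}  B2 = {e, f}  B3 = {b, e}  B4 = {b, d}  B5 = {a, d}  B6 = {a, g}
Tree: B1–B2, B2–B3, B3–B4, B4–B5, B5–B6
The largest bag has 2 vertices, giving width 1; this decomposition certifies tw(G) ≤ 1. Since G has at least one edge (e.g. c–f), it is not an edgeless graph, so tw(G) ≥ 1. Combining the bounds, tw(G) = 1.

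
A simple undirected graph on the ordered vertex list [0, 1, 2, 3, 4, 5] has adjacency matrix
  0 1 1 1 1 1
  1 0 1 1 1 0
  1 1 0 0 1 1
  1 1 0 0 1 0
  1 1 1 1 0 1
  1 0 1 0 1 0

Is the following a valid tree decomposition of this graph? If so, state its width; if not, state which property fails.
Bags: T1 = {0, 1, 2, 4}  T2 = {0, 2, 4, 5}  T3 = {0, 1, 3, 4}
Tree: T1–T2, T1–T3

Yes; width 3.

Checking the three conditions: (i) the bags cover all of {0, 1, 2, 3, 4, 5}; (ii) for each edge, some bag contains both endpoints; (iii) the bags containing any fixed vertex form a subtree. All hold, so the decomposition is valid with width 4 − 1 = 3.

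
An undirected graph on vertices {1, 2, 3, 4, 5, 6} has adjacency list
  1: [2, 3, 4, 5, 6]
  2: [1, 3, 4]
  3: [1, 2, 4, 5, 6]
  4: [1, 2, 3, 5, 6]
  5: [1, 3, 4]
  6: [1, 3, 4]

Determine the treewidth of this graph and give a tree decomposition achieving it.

Every bag has size at most 4, so the width is 4 − 1 = 3 and tw(G) ≤ 3. Conversely, {1, 2, 3, 4} is a clique of size 4, and the vertices of any clique must share a bag in every tree decomposition; so some bag has ≥ 4 vertices and tw(G) ≥ 3. Combining the bounds, tw(G) = 3.

Treewidth 3.
One optimal decomposition is:
Bags: B1 = {1, 2, 3, 4}  B2 = {1, 3, 4, 5}  B3 = {1, 3, 4, 6}
Tree: B1–B2, B1–B3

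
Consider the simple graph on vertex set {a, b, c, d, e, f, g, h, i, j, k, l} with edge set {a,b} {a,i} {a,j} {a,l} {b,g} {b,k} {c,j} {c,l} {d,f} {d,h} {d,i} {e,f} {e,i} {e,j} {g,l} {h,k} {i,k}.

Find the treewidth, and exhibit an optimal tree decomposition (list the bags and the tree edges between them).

Every bag has size at most 4, so the width is 4 − 1 = 3 and tw(G) ≤ 3. For the lower bound: the 4 vertex sets {d,f,h}, {e}, {i}, {a,b,j,k} are disjoint, each induces a connected subgraph, and every pair is joined by at least one edge of G. Contracting each set to a single vertex therefore yields K_{4} as a minor, and since treewidth is minor-monotone, tw(G) ≥ tw(K_{4}) = 3. Combining the bounds, tw(G) = 3.

Treewidth 3.
Bags: B1 = {d, e, f, h}  B2 = {d, e, h, i}  B3 = {e, h, i, k}  B4 = {e, i, j, k}  B5 = {a, i, j, k}  B6 = {a, b, j, k}  B7 = {a, b, c, j}  B8 = {a, b, c, l}  B9 = {b, c, g, l}
Tree: B1–B2, B2–B3, B3–B4, B4–B5, B5–B6, B6–B7, B7–B8, B8–B9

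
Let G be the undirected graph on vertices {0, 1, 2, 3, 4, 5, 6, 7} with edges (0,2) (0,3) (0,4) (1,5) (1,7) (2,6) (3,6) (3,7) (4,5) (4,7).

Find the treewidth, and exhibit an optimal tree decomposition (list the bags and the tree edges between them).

Treewidth 2.
One optimal decomposition is:
Bags: B1 = {1, 4, 5}  B2 = {1, 4, 7}  B3 = {0, 4, 7}  B4 = {0, 3, 7}  B5 = {0, 2, 3}  B6 = {2, 3, 6}
Tree: B1–B2, B2–B3, B3–B4, B4–B5, B5–B6

Every bag has size at most 3, so the width is 3 − 1 = 2 and tw(G) ≤ 2. Since 5–1–7–4–5 is a cycle in G, G is not acyclic. Forests are exactly the graphs of treewidth ≤ 1, so tw(G) ≥ 2. Therefore the treewidth is 2.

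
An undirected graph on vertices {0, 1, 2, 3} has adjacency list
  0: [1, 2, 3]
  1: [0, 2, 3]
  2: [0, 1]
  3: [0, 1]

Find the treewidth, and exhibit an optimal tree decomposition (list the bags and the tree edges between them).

Every bag has size at most 3, so the width is 3 − 1 = 2 and tw(G) ≤ 2. Conversely, {0, 1, 2} is a clique of size 3, and the vertices of any clique must share a bag in every tree decomposition; so some bag has ≥ 3 vertices and tw(G) ≥ 2. Therefore the treewidth is 2.

Treewidth 2.
One such decomposition:
Bags: B1 = {0, 1, 3}  B2 = {0, 1, 2}
Tree: B1–B2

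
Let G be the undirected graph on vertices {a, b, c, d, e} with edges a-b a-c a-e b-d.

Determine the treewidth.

1

A width-1 tree decomposition is:
Bags: B1 = {a, e}  B2 = {a, c}  B3 = {a, b}  B4 = {b, d}
Tree: B1–B2, B1–B3, B3–B4
Every bag has size at most 2, so the width is 2 − 1 = 1 and tw(G) ≤ 1. Any graph with an edge has treewidth ≥ 1, and G has the edge a–e. Hence tw(G) = 1 exactly.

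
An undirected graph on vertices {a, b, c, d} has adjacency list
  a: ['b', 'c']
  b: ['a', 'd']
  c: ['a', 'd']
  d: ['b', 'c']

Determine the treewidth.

A width-2 tree decomposition is:
Bags: B1 = {a, c, d}  B2 = {a, b, d}
Tree: B1–B2
Each bag holds 3 vertices, so the decomposition has width 2, which upper-bounds the treewidth. The edges d–c–a–b–d form a cycle, so G is not a tree and its treewidth is at least 2. Hence tw(G) = 2 exactly.

2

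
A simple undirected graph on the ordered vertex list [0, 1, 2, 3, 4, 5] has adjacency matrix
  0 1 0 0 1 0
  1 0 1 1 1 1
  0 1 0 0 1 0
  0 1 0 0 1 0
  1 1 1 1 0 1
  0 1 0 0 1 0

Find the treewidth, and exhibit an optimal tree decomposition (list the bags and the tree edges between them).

Each bag holds 3 vertices, so the decomposition has width 2, which upper-bounds the treewidth. On the other hand G contains the 3-clique {0, 1, 4}. A clique must lie in a single bag of any decomposition, so no decomposition can have width below 2. Therefore the treewidth is 2.

Treewidth 2.
One such decomposition:
Bags: B1 = {1, 3, 4}  B2 = {1, 2, 4}  B3 = {0, 1, 4}  B4 = {1, 4, 5}
Tree: B1–B2, B1–B3, B1–B4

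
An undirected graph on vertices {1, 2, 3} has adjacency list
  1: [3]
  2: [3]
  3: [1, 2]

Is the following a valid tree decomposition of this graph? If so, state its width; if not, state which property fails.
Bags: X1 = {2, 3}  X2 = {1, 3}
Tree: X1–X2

Every vertex of G appears in some bag (union = {1, 2, 3}); every edge is covered by a bag; and for each vertex v the set of bags containing v is connected in the bag tree. The decomposition is therefore valid. The largest bag has 2 vertices, so the width is 1.

Yes; width 1.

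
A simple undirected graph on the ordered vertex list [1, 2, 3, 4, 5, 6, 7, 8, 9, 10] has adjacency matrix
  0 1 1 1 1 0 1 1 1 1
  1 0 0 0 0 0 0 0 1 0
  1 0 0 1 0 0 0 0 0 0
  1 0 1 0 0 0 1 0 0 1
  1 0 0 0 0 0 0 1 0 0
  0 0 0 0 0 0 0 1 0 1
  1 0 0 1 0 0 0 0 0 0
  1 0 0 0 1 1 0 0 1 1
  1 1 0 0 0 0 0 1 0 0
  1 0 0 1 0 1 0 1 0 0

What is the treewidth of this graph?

2

A width-2 tree decomposition is:
Bags: B1 = {1, 8, 10}  B2 = {1, 4, 10}  B3 = {1, 8, 9}  B4 = {1, 2, 9}  B5 = {1, 4, 7}  B6 = {1, 5, 8}  B7 = {1, 3, 4}  B8 = {6, 8, 10}
Tree: B1–B2, B1–B3, B3–B4, B2–B5, B3–B6, B2–B7, B1–B8
Every bag has size at most 3, so the width is 3 − 1 = 2 and tw(G) ≤ 2. On the other hand G contains the 3-clique {1, 2, 9}. A clique must lie in a single bag of any decomposition, so no decomposition can have width below 2. Hence tw(G) = 2 exactly.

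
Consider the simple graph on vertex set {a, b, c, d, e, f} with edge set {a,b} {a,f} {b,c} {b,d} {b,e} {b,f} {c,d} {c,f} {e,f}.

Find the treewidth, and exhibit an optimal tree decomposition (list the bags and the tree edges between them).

The largest bag has 3 vertices, giving width 2; this decomposition certifies tw(G) ≤ 2. For the lower bound, the 3 vertices {b, c, d} are pairwise adjacent, and any tree decomposition puts a clique entirely inside one bag — forcing width ≥ 2. The upper and lower bounds meet at 2, so that is the treewidth.

Treewidth 2.
Bags: B1 = {b, c, f}  B2 = {b, e, f}  B3 = {a, b, f}  B4 = {b, c, d}
Tree: B1–B2, B2–B3, B1–B4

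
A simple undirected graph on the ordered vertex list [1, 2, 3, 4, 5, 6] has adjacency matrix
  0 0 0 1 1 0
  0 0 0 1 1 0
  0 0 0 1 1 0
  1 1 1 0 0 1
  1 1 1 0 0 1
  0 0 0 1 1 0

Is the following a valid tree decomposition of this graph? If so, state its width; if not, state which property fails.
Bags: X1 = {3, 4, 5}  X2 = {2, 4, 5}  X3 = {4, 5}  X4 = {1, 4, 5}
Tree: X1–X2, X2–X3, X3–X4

A tree decomposition must satisfy three properties: every vertex lies in some bag; for every edge, both endpoints lie together in some bag; and for every vertex, the bags containing it form a connected subtree. Here vertex 6 appears in no bag, so the decomposition is invalid.

No — vertex 6 appears in no bag.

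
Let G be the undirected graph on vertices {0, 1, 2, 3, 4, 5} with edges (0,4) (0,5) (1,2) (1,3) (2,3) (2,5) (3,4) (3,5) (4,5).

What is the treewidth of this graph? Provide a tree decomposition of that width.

Treewidth 2.
One optimal decomposition is:
Bags: B1 = {0, 4, 5}  B2 = {3, 4, 5}  B3 = {2, 3, 5}  B4 = {1, 2, 3}
Tree: B1–B2, B2–B3, B3–B4

The largest bag has 3 vertices, giving width 2; this decomposition certifies tw(G) ≤ 2. On the other hand G contains the 3-clique {0, 4, 5}. A clique must lie in a single bag of any decomposition, so no decomposition can have width below 2. Hence tw(G) = 2 exactly.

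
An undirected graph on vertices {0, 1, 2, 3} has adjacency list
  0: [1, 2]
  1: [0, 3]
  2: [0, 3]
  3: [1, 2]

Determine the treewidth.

A width-2 tree decomposition is:
Bags: B1 = {0, 1, 2}  B2 = {1, 2, 3}
Tree: B1–B2
The largest bag has 3 vertices, giving width 2; this decomposition certifies tw(G) ≤ 2. Since 1–0–2–3–1 is a cycle in G, G is not acyclic. Forests are exactly the graphs of treewidth ≤ 1, so tw(G) ≥ 2. Hence tw(G) = 2 exactly.

2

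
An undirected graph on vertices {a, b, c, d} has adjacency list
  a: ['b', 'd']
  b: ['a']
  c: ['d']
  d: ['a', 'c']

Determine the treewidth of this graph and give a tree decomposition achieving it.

Every bag has size at most 2, so the width is 2 − 1 = 1 and tw(G) ≤ 1. Since G has at least one edge (e.g. a–b), it is not an edgeless graph, so tw(G) ≥ 1. Therefore the treewidth is 1.

Treewidth 1.
One such decomposition:
Bags: B1 = {a, b}  B2 = {a, d}  B3 = {c, d}
Tree: B1–B2, B2–B3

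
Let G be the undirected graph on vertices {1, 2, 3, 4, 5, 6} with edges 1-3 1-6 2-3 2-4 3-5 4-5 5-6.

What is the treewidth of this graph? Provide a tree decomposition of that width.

Treewidth 2.
One optimal decomposition is:
Bags: B1 = {1, 3, 6}  B2 = {3, 5, 6}  B3 = {2, 3, 5}  B4 = {2, 4, 5}
Tree: B1–B2, B2–B3, B3–B4

Each bag holds 3 vertices, so the decomposition has width 2, which upper-bounds the treewidth. For the lower bound, G contains the cycle 1–6–5–3–1, so G is not a forest; only forests have treewidth ≤ 1, hence tw(G) ≥ 2. Combining the bounds, tw(G) = 2.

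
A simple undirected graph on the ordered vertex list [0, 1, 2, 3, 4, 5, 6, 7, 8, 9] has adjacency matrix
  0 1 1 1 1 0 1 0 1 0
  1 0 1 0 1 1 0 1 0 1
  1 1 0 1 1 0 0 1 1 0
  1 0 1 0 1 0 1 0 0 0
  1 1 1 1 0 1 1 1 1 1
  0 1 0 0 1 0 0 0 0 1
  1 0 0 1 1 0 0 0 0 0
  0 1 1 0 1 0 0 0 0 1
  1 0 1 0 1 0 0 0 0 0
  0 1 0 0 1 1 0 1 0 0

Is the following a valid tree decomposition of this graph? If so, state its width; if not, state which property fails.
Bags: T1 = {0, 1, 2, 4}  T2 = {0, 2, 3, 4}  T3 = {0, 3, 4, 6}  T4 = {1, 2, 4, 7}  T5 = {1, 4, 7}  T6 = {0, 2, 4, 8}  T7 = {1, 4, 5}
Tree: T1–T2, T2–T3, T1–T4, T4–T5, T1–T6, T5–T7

A tree decomposition must satisfy three properties: every vertex lies in some bag; for every edge, both endpoints lie together in some bag; and for every vertex, the bags containing it form a connected subtree. Here vertex 9 appears in no bag, so the decomposition is invalid.

No — vertex 9 appears in no bag.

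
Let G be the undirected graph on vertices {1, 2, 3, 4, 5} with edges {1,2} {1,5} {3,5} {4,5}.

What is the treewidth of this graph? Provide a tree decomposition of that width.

Each bag holds 2 vertices, so the decomposition has width 1, which upper-bounds the treewidth. Any graph with an edge has treewidth ≥ 1, and G has the edge 3–5. Combining the bounds, tw(G) = 1.

Treewidth 1.
One optimal decomposition is:
Bags: B1 = {3, 5}  B2 = {1, 5}  B3 = {1, 2}  B4 = {4, 5}
Tree: B1–B2, B2–B3, B1–B4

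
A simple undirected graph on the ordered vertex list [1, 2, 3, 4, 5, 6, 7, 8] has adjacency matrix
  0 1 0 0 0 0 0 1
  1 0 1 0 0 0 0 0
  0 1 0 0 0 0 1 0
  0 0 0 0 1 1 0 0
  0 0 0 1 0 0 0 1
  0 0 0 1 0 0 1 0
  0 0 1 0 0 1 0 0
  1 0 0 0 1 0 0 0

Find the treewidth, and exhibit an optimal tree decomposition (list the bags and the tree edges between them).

Treewidth 2.
One such decomposition:
Bags: B1 = {1, 2, 3}  B2 = {1, 3, 7}  B3 = {1, 6, 7}  B4 = {1, 4, 6}  B5 = {1, 4, 5}  B6 = {1, 5, 8}
Tree: B1–B2, B2–B3, B3–B4, B4–B5, B5–B6

Every bag has size at most 3, so the width is 3 − 1 = 2 and tw(G) ≤ 2. Since 1–2–3–7–6–4–5–8–1 is a cycle in G, G is not acyclic. Forests are exactly the graphs of treewidth ≤ 1, so tw(G) ≥ 2. Therefore the treewidth is 2.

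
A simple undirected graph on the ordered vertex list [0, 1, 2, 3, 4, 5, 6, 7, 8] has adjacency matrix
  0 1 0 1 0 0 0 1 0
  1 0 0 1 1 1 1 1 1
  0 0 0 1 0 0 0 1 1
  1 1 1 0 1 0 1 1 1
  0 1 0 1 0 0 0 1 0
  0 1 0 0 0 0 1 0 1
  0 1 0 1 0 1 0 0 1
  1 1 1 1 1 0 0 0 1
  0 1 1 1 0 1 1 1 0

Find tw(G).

A width-3 tree decomposition is:
Bags: B1 = {1, 3, 6, 8}  B2 = {1, 5, 6, 8}  B3 = {1, 3, 7, 8}  B4 = {0, 1, 3, 7}  B5 = {2, 3, 7, 8}  B6 = {1, 3, 4, 7}
Tree: B1–B2, B1–B3, B3–B4, B3–B5, B4–B6
The largest bag has 4 vertices, giving width 3; this decomposition certifies tw(G) ≤ 3. For the lower bound, the 4 vertices {1, 3, 6, 8} are pairwise adjacent, and any tree decomposition puts a clique entirely inside one bag — forcing width ≥ 3. Hence tw(G) = 3 exactly.

3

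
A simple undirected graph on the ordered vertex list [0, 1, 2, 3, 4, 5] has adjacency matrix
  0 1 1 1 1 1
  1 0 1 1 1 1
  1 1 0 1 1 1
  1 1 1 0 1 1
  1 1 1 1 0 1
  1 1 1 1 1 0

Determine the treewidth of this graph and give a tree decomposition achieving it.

With just one bag of size 6, the width is 6 − 1 = 5, so tw(G) ≤ 5. On the other hand G contains the 6-clique {0, 1, 2, 3, 4, 5}. A clique must lie in a single bag of any decomposition, so no decomposition can have width below 5. Hence tw(G) = 5 exactly.

Treewidth 5.
One such decomposition:
Bags: B1 = {0, 1, 2, 3, 4, 5}
Tree: (single bag)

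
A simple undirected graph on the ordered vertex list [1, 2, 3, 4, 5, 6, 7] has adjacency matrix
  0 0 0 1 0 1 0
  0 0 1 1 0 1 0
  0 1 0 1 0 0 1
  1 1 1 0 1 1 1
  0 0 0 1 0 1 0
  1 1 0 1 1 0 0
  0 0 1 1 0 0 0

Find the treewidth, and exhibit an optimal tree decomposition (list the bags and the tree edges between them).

Treewidth 2.
Bags: B1 = {4, 5, 6}  B2 = {2, 4, 6}  B3 = {1, 4, 6}  B4 = {2, 3, 4}  B5 = {3, 4, 7}
Tree: B1–B2, B1–B3, B2–B4, B4–B5

The largest bag has 3 vertices, giving width 2; this decomposition certifies tw(G) ≤ 2. Conversely, {2, 3, 4} is a clique of size 3, and the vertices of any clique must share a bag in every tree decomposition; so some bag has ≥ 3 vertices and tw(G) ≥ 2. Hence tw(G) = 2 exactly.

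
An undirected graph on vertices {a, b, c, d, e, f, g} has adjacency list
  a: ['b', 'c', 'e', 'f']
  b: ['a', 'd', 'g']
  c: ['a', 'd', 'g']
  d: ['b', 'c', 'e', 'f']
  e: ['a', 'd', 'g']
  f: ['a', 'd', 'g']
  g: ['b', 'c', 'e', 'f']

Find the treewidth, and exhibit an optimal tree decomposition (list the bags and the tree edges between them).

Treewidth 3.
One such decomposition:
Bags: B1 = {a, d, e, g}  B2 = {a, c, d, g}  B3 = {a, b, d, g}  B4 = {a, d, f, g}
Tree: B1–B2, B2–B3, B3–B4

Every bag has size at most 4, so the width is 4 − 1 = 3 and tw(G) ≤ 3. For the lower bound: the 4 vertex sets {d,e}, {a,c}, {g}, {b} are disjoint, each induces a connected subgraph, and every pair is joined by at least one edge of G. Contracting each set to a single vertex therefore yields K_{4} as a minor, and since treewidth is minor-monotone, tw(G) ≥ tw(K_{4}) = 3. Hence tw(G) = 3 exactly.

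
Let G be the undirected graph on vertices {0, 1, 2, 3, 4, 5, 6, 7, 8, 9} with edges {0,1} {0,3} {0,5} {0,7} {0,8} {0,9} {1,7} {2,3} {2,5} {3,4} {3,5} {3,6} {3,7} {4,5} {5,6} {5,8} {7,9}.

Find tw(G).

2

A width-2 tree decomposition is:
Bags: B1 = {0, 3, 7}  B2 = {0, 3, 5}  B3 = {2, 3, 5}  B4 = {3, 5, 6}  B5 = {0, 1, 7}  B6 = {0, 5, 8}  B7 = {3, 4, 5}  B8 = {0, 7, 9}
Tree: B1–B2, B2–B3, B2–B4, B1–B5, B2–B6, B2–B7, B1–B8
Each bag holds 3 vertices, so the decomposition has width 2, which upper-bounds the treewidth. Conversely, {0, 5, 8} is a clique of size 3, and the vertices of any clique must share a bag in every tree decomposition; so some bag has ≥ 3 vertices and tw(G) ≥ 2. The upper and lower bounds meet at 2, so that is the treewidth.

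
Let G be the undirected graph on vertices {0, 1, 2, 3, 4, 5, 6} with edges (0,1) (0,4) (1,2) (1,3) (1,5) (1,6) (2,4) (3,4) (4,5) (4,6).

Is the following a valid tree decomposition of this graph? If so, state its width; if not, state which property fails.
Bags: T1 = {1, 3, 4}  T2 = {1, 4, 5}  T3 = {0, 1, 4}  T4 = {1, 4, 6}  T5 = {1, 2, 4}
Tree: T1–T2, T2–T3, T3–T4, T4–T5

Checking the three conditions: (i) the bags cover all of {0, 1, 2, 3, 4, 5, 6}; (ii) for each edge, some bag contains both endpoints; (iii) the bags containing any fixed vertex form a subtree. All hold, so the decomposition is valid with width 3 − 1 = 2.

Yes; width 2.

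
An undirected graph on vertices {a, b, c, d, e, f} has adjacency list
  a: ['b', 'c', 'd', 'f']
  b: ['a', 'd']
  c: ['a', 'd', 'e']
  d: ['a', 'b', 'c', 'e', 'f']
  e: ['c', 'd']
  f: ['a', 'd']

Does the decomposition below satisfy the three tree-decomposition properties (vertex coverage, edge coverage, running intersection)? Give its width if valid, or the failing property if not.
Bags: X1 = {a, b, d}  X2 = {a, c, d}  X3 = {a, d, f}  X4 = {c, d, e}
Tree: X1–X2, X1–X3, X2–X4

Vertex coverage: the bags together contain {a, b, c, d, e, f}, the full vertex set. Edge coverage: each edge of G has both endpoints in at least one bag. Running intersection: for every vertex, the bags containing it form a connected subtree. All three properties hold, so this is a valid tree decomposition of width max|bag| − 1 = 2, and hence tw(G) ≤ 2.

Yes; width 2.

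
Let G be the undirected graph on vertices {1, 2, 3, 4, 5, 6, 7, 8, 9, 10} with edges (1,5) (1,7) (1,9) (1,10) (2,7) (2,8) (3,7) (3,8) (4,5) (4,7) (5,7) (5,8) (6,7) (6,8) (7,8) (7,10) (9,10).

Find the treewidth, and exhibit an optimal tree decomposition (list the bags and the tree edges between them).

Treewidth 2.
Bags: B1 = {4, 5, 7}  B2 = {5, 7, 8}  B3 = {3, 7, 8}  B4 = {1, 5, 7}  B5 = {6, 7, 8}  B6 = {1, 7, 10}  B7 = {1, 9, 10}  B8 = {2, 7, 8}
Tree: B1–B2, B2–B3, B2–B4, B3–B5, B4–B6, B6–B7, B2–B8

Each bag holds 3 vertices, so the decomposition has width 2, which upper-bounds the treewidth. For the lower bound, the 3 vertices {1, 9, 10} are pairwise adjacent, and any tree decomposition puts a clique entirely inside one bag — forcing width ≥ 2. The upper and lower bounds meet at 2, so that is the treewidth.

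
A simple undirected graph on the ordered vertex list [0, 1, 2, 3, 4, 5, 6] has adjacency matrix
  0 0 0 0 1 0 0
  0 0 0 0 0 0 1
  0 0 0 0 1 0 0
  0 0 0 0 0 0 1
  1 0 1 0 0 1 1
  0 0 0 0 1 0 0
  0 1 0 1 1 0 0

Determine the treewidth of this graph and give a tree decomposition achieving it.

Every bag has size at most 2, so the width is 2 − 1 = 1 and tw(G) ≤ 1. Since G has at least one edge (e.g. 4–6), it is not an edgeless graph, so tw(G) ≥ 1. Therefore the treewidth is 1.

Treewidth 1.
One such decomposition:
Bags: B1 = {4, 6}  B2 = {1, 6}  B3 = {2, 4}  B4 = {4, 5}  B5 = {3, 6}  B6 = {0, 4}
Tree: B1–B2, B1–B3, B1–B4, B1–B5, B1–B6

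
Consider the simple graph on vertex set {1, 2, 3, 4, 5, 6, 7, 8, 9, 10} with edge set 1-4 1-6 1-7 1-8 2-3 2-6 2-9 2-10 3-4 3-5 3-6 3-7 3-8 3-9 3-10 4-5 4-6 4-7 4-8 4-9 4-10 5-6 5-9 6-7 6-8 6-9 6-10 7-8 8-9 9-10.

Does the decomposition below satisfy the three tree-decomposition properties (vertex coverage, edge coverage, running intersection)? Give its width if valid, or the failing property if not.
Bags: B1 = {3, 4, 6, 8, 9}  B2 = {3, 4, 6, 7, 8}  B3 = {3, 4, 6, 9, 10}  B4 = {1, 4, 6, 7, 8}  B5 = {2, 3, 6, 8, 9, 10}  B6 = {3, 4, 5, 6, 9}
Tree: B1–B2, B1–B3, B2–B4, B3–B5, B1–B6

No — bags containing vertex 8 are not connected in the tree.

A tree decomposition must satisfy three properties: every vertex lies in some bag; for every edge, both endpoints lie together in some bag; and for every vertex, the bags containing it form a connected subtree. Here bags containing vertex 8 are not connected in the tree, so the decomposition is invalid.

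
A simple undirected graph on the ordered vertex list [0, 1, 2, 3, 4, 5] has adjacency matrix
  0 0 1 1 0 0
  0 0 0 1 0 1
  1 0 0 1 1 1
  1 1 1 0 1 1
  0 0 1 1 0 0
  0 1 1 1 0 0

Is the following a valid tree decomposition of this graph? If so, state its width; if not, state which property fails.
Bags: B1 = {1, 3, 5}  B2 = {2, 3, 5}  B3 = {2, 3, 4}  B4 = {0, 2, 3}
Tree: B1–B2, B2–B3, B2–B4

Every vertex of G appears in some bag (union = {0, 1, 2, 3, 4, 5}); every edge is covered by a bag; and for each vertex v the set of bags containing v is connected in the bag tree. The decomposition is therefore valid. The largest bag has 3 vertices, so the width is 2.

Yes; width 2.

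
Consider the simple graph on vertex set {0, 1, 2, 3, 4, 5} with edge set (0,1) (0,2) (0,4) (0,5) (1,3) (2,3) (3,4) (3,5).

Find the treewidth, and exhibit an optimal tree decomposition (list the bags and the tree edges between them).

Treewidth 2.
One such decomposition:
Bags: B1 = {0, 2, 3}  B2 = {0, 3, 5}  B3 = {0, 1, 3}  B4 = {0, 3, 4}
Tree: B1–B2, B2–B3, B3–B4

Each bag holds 3 vertices, so the decomposition has width 2, which upper-bounds the treewidth. For the lower bound, G contains the cycle 2–3–5–0–2, so G is not a forest; only forests have treewidth ≤ 1, hence tw(G) ≥ 2. Combining the bounds, tw(G) = 2.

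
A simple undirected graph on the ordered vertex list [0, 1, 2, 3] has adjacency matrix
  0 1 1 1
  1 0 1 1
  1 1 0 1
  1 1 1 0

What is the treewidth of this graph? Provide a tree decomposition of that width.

With just one bag of size 4, the width is 4 − 1 = 3, so tw(G) ≤ 3. On the other hand G contains the 4-clique {0, 1, 2, 3}. A clique must lie in a single bag of any decomposition, so no decomposition can have width below 3. Hence tw(G) = 3 exactly.

Treewidth 3.
Bags: B1 = {0, 1, 2, 3}
Tree: (single bag)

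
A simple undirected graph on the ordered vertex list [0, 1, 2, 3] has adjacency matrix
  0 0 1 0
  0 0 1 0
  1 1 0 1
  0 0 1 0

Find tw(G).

A width-1 tree decomposition is:
Bags: B1 = {2, 3}  B2 = {0, 2}  B3 = {1, 2}
Tree: B1–B2, B1–B3
Every bag has size at most 2, so the width is 2 − 1 = 1 and tw(G) ≤ 1. Any graph with an edge has treewidth ≥ 1, and G has the edge 3–2. The upper and lower bounds meet at 1, so that is the treewidth.

1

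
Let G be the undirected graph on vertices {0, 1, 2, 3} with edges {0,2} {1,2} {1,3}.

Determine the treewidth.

A width-1 tree decomposition is:
Bags: B1 = {0, 2}  B2 = {1, 2}  B3 = {1, 3}
Tree: B1–B2, B2–B3
Every bag has size at most 2, so the width is 2 − 1 = 1 and tw(G) ≤ 1. Any graph with an edge has treewidth ≥ 1, and G has the edge 0–2. Hence tw(G) = 1 exactly.

1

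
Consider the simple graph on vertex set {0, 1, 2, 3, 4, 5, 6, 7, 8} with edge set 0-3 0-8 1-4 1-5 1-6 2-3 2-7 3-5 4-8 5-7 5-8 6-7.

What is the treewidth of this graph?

A width-3 tree decomposition is:
Bags: B1 = {1, 4, 6, 7}  B2 = {1, 4, 5, 7}  B3 = {4, 5, 7, 8}  B4 = {2, 5, 7, 8}  B5 = {2, 3, 5, 8}  B6 = {0, 2, 3, 8}
Tree: B1–B2, B2–B3, B3–B4, B4–B5, B5–B6
Every bag has size at most 4, so the width is 4 − 1 = 3 and tw(G) ≤ 3. For the lower bound: the 4 vertex sets {1,4,6}, {7}, {5}, {0,2,3,8} are disjoint, each induces a connected subgraph, and every pair is joined by at least one edge of G. Contracting each set to a single vertex therefore yields K_{4} as a minor, and since treewidth is minor-monotone, tw(G) ≥ tw(K_{4}) = 3. The upper and lower bounds meet at 3, so that is the treewidth.

3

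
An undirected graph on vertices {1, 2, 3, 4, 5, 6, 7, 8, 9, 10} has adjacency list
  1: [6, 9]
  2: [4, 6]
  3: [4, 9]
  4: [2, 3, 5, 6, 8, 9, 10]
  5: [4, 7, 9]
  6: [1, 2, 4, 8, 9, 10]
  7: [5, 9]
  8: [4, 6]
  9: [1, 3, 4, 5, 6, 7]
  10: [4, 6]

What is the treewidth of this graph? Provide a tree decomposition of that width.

The largest bag has 3 vertices, giving width 2; this decomposition certifies tw(G) ≤ 2. For the lower bound, the 3 vertices {1, 6, 9} are pairwise adjacent, and any tree decomposition puts a clique entirely inside one bag — forcing width ≥ 2. Therefore the treewidth is 2.

Treewidth 2.
One such decomposition:
Bags: B1 = {4, 6, 9}  B2 = {2, 4, 6}  B3 = {3, 4, 9}  B4 = {4, 5, 9}  B5 = {4, 6, 10}  B6 = {1, 6, 9}  B7 = {5, 7, 9}  B8 = {4, 6, 8}
Tree: B1–B2, B1–B3, B1–B4, B2–B5, B1–B6, B4–B7, B2–B8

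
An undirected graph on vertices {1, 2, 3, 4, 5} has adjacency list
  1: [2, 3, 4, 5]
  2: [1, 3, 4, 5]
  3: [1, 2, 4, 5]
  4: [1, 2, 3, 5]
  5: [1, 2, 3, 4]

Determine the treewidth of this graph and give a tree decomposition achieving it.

Treewidth 4.
One such decomposition:
Bags: B1 = {1, 2, 3, 4, 5}
Tree: (single bag)

With just one bag of size 5, the width is 5 − 1 = 4, so tw(G) ≤ 4. Conversely, {1, 2, 3, 4, 5} is a clique of size 5, and the vertices of any clique must share a bag in every tree decomposition; so some bag has ≥ 5 vertices and tw(G) ≥ 4. Hence tw(G) = 4 exactly.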